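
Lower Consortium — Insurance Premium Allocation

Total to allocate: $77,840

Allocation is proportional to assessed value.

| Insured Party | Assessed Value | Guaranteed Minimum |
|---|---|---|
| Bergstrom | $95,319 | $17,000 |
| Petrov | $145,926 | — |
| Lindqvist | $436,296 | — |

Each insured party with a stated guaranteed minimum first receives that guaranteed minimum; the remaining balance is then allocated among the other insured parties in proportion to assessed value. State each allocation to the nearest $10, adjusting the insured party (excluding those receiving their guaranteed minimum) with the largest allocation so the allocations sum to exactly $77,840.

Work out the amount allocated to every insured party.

Bergstrom: $17,000; Petrov: $15,250; Lindqvist: $45,590

Fund the minimums — Bergstrom $17,000. Balance $60,840.
Balance split over remaining assessed value 582,222: Petrov 15,248.72 → $15,250; Lindqvist 45,591.28 → $45,590.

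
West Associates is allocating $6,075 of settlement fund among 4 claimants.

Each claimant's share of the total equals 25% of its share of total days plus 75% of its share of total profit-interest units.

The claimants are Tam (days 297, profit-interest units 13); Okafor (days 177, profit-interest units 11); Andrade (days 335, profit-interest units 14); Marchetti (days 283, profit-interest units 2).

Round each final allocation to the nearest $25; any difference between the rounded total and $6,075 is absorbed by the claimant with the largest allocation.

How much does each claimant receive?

Totals — days 1,092, profit-interest units 40.
Combined weights (25% days + 75% profit-interest units): Tam 0.3117; Okafor 0.2468; Andrade 0.3392; Marchetti 0.1023.
Raw shares: Tam 1,893.85; Okafor 1,499.14; Andrade 2,060.60; Marchetti 621.41.
Rounded to nearest $25: Tam $1,900; Okafor $1,500; Andrade $2,050; Marchetti $625. Sum = $6,075.
Rounded total matches; no reconciliation needed.

Tam: $1,900; Okafor: $1,500; Andrade: $2,050; Marchetti: $625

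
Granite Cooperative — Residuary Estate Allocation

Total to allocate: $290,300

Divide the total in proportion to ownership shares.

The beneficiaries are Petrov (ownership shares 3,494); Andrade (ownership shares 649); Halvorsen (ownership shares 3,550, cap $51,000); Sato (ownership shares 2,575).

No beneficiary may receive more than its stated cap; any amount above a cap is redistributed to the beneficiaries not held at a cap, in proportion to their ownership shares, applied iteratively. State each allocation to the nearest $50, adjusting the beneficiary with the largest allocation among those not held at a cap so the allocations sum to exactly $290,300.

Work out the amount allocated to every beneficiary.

Petrov: $124,500; Andrade: $23,100; Halvorsen: $51,000; Sato: $91,700

Total ownership shares = 10,268.
Pro-rata shares before constraints: Petrov 98,783.42; Andrade 18,348.72; Halvorsen 100,366.67; Sato 72,801.18.
Capped: Halvorsen ($51,000); balance $239,300 reallocated over remaining ownership shares 6,718.
Remaining shares: Petrov 124,458.80 → $124,450; Andrade 23,117.85 → $23,100; Sato 91,723.36 → $91,700.
Rounding difference +$50 applied to Petrov → $124,500.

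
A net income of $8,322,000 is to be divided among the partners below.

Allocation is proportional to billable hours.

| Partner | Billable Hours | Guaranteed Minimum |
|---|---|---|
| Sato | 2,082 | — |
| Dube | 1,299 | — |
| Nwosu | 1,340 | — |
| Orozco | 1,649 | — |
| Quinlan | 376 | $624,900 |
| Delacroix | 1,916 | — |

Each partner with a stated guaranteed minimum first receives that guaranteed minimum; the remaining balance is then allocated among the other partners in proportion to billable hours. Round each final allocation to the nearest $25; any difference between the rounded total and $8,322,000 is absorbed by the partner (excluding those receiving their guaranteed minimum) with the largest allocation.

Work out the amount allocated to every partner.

Sato: $1,934,025 · Dube: $1,206,675 · Nwosu: $1,244,775 · Orozco: $1,531,800 · Quinlan: $624,900 · Delacroix: $1,779,825

Minimums first: Quinlan $624,900. Residual $7,697,100.
Residual split over remaining billable hours 8,286: Sato 1,934,028.75 → $1,934,025; Dube 1,206,677.88 → $1,206,675; Nwosu 1,244,763.94 → $1,244,775; Orozco 1,531,802.79 → $1,531,800; Delacroix 1,779,826.65 → $1,779,825.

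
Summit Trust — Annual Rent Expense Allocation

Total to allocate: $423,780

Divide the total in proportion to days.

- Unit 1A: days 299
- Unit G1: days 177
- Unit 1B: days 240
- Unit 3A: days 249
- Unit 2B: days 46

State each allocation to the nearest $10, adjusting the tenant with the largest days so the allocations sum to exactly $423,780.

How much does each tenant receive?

Unit 1A: $125,340; Unit G1: $74,190; Unit 1B: $100,600; Unit 3A: $104,370; Unit 2B: $19,280

Sum of days: 299 + 177 + 240 + 249 + 46 = 1,011.
Proportional shares: Unit 1A 125,331.57; Unit G1 74,192.94; Unit 1B 100,600.59; Unit 3A 104,373.12; Unit 2B 19,281.78.
After rounding ($10): Unit 1A $125,330; Unit G1 $74,190; Unit 1B $100,600; Unit 3A $104,370; Unit 2B $19,280. Sum = $423,770.
Difference $423,780 − $423,770 = +$10 applied to largest days (Unit 1A): Unit 1A becomes $125,340.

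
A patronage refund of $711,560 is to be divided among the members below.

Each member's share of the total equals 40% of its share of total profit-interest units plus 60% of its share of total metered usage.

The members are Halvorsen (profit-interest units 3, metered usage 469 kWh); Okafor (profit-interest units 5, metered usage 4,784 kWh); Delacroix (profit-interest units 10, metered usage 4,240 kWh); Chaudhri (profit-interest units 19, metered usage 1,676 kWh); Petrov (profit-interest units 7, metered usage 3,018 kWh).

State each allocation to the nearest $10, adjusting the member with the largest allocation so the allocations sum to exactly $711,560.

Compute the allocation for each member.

Totals — profit-interest units 44, metered usage 14,187.
Combined weights (40% profit-interest units + 60% metered usage): Halvorsen 0.0471; Okafor 0.2478; Delacroix 0.2702; Chaudhri 0.2436; Petrov 0.1913.
Unrounded shares: Halvorsen 33,520.02; Okafor 176,310.78; Delacroix 192,283.57; Chaudhri 173,342.47; Petrov 136,103.17.
After rounding ($10): Halvorsen $33,520; Okafor $176,310; Delacroix $192,280; Chaudhri $173,340; Petrov $136,100. Sum = $711,550.
Difference $711,560 − $711,550 = +$10 applied to largest allocation (Delacroix): Delacroix becomes $192,290.

Halvorsen: $33,520; Okafor: $176,310; Delacroix: $192,290; Chaudhri: $173,340; Petrov: $136,100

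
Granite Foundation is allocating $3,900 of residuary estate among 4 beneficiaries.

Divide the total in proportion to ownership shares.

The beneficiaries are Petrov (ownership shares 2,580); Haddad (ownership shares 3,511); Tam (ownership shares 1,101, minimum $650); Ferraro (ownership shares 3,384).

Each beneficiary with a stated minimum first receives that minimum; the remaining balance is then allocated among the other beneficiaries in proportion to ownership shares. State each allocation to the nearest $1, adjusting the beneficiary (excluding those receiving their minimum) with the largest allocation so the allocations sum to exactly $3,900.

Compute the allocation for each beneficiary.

Fund the minimums — Tam $650. Remaining pool $3,250.
Remaining pool split over remaining ownership shares 9,475: Petrov 884.96 → $885; Haddad 1,204.30 → $1,204; Ferraro 1,160.74 → $1,161.

Petrov: $885 | Haddad: $1,204 | Tam: $650 | Ferraro: $1,161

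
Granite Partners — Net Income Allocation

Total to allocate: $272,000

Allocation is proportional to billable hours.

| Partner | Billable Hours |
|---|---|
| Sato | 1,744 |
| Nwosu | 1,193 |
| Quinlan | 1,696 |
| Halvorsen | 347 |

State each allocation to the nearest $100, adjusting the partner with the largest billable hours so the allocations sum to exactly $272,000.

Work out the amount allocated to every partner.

Sato: $95,200 · Nwosu: $65,200 · Quinlan: $92,600 · Halvorsen: $19,000

Total billable hours = 4,980.
Proportional shares: Sato 1,744/4,980 × $272,000 = 95,254.62; Nwosu 1,193/4,980 × $272,000 = 65,159.84; Quinlan 1,696/4,980 × $272,000 = 92,632.93; Halvorsen 347/4,980 × $272,000 = 18,952.61.
Rounded to nearest $100: Sato $95,300; Nwosu $65,200; Quinlan $92,600; Halvorsen $19,000. Sum = $272,100.
Difference $272,000 − $272,100 = −$100 applied to largest billable hours (Sato): Sato becomes $95,200.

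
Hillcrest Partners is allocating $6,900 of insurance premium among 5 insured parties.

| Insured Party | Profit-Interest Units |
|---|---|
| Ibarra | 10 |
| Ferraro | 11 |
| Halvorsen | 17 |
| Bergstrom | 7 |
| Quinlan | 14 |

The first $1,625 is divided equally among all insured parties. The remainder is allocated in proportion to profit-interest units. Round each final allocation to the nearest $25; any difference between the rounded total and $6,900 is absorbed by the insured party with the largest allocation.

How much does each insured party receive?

$1,625 shared equally gives $325 per insured party.
Remainder $5,275 by profit-interest units (total 59): Ibarra 894.07 → $900; Ferraro 983.47 → $975; Halvorsen 1,519.92 → $1,525; Bergstrom 625.85 → $625; Quinlan 1,251.69 → $1,250.
Totals: Ibarra $325 + $900 = $1,225; Ferraro $325 + $975 = $1,300; Halvorsen $325 + $1,525 = $1,850; Bergstrom $325 + $625 = $950; Quinlan $325 + $1,250 = $1,575.

Ibarra: $1,225 | Ferraro: $1,300 | Halvorsen: $1,850 | Bergstrom: $950 | Quinlan: $1,575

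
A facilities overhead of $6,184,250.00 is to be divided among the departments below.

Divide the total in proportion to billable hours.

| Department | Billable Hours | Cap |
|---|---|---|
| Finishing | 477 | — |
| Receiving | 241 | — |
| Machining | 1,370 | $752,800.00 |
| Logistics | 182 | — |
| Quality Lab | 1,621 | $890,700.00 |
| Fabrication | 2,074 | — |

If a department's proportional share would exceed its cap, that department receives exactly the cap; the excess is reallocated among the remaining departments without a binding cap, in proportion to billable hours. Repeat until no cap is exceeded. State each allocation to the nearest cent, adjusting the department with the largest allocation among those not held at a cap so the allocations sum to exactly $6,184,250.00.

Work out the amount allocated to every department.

Finishing: $728,291.11 · Receiving: $367,962.59 · Machining: $752,800.00 · Logistics: $277,880.46 · Quality Lab: $890,700.00 · Fabrication: $3,166,615.84

Sum of billable hours: 5,965.
Pro-rata shares before constraints: Finishing 494,532.6488; Receiving 249,858.2146; Machining 1,420,355.8256; Logistics 188,689.6060; Quality Lab 1,680,581.6010; Fabrication 2,150,232.1039.
Held at cap: Machining ($752,800.00), Quality Lab ($890,700.00); residual $4,540,750.00 reallocated over remaining billable hours 2,974.
Redistributed shares: Finishing 728,291.1063 → $728,291.11; Receiving 367,962.5925 → $367,962.59; Logistics 277,880.4640 → $277,880.46; Fabrication 3,166,615.8373 → $3,166,615.84.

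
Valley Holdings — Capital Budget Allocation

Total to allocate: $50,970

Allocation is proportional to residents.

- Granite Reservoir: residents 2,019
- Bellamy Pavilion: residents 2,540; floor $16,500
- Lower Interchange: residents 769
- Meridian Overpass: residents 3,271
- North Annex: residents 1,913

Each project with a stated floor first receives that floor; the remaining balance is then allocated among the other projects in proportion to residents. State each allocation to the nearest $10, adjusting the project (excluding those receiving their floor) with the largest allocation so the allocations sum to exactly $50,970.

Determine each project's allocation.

Fund the minimums — Bellamy Pavilion $16,500. Residual $34,470.
Residual split over remaining residents 7,972: Granite Reservoir 8,729.92 → $8,730; Lower Interchange 3,325.07 → $3,330; Meridian Overpass 14,143.42 → $14,140; North Annex 8,271.59 → $8,270.

Granite Reservoir: $8,730; Bellamy Pavilion: $16,500; Lower Interchange: $3,330; Meridian Overpass: $14,140; North Annex: $8,270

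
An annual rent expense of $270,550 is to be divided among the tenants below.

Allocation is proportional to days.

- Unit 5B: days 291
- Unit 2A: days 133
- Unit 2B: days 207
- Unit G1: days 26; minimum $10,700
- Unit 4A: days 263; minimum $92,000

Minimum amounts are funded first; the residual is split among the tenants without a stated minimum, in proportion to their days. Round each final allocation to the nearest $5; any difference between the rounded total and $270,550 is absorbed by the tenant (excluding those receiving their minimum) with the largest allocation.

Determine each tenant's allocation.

Minimums first: Unit G1 $10,700; Unit 4A $92,000. Remaining pool $167,850.
Remaining pool split over remaining days 631: Unit 5B 77,407.84 → $77,410; Unit 2A 35,378.84 → $35,380; Unit 2B 55,063.31 → $55,065.
Rounding difference −$5 applied to Unit 5B → $77,405.

Unit 5B: $77,405 | Unit 2A: $35,380 | Unit 2B: $55,065 | Unit G1: $10,700 | Unit 4A: $92,000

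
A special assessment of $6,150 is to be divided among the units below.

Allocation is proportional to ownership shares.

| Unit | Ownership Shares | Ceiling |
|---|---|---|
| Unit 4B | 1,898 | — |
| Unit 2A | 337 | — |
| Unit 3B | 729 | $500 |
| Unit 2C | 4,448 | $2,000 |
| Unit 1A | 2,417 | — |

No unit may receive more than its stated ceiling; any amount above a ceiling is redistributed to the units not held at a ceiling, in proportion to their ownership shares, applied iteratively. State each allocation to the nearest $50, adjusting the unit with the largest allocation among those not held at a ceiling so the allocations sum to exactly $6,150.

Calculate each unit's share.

Unit 4B: $1,500 · Unit 2A: $250 · Unit 3B: $500 · Unit 2C: $2,000 · Unit 1A: $1,900

Sum of ownership shares: 9,829.
Unconstrained shares: Unit 4B 1,187.58; Unit 2A 210.86; Unit 3B 456.13; Unit 2C 2,783.11; Unit 1A 1,512.32.
Held at cap: Unit 2C ($2,000); balance $4,150 reallocated over remaining ownership shares 5,381.
Held at cap: Unit 3B ($500); balance $3,650 reallocated over remaining ownership shares 4,652.
Redistributed shares: Unit 4B 1,489.19 → $1,500; Unit 2A 264.41 → $250; Unit 1A 1,896.40 → $1,900.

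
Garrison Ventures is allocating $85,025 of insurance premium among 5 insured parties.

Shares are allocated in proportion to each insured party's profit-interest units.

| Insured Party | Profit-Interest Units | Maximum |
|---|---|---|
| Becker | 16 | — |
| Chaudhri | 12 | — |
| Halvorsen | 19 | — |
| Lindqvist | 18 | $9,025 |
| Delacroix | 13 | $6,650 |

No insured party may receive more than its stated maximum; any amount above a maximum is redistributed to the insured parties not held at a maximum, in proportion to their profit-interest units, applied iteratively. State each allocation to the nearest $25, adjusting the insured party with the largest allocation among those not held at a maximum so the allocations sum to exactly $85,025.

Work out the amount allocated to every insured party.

Combined profit-interest units = 78.
Unconstrained shares: Becker 17,441.03; Chaudhri 13,080.77; Halvorsen 20,711.22; Lindqvist 19,621.15; Delacroix 14,170.83.
Cap binds for Lindqvist ($9,025), Delacroix ($6,650); balance $69,350 reallocated over remaining profit-interest units 47.
Redistributed shares: Becker 23,608.51 → $23,600; Chaudhri 17,706.38 → $17,700; Halvorsen 28,035.11 → $28,025.
Rounding difference +$25 applied to Halvorsen → $28,050.

Becker: $23,600 | Chaudhri: $17,700 | Halvorsen: $28,050 | Lindqvist: $9,025 | Delacroix: $6,650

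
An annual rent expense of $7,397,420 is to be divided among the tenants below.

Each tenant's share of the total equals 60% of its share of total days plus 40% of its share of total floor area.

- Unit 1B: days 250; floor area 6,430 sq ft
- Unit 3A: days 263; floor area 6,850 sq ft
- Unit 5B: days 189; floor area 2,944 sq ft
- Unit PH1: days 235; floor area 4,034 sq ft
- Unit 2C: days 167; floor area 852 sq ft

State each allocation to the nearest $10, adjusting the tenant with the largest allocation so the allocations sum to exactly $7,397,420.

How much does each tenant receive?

Unit 1B: $1,906,370; Unit 3A: $2,017,510; Unit 5B: $1,172,500; Unit PH1: $1,510,220; Unit 2C: $790,820

Days total 1,104; floor area total 21,110.
Blended shares (60% days + 40% floor area): Unit 1B 0.2577; Unit 3A 0.2727; Unit 5B 0.1585; Unit PH1 0.2042; Unit 2C 0.1069.
Unrounded shares: Unit 1B 1,906,371.03; Unit 3A 2,017,506.40; Unit 5B 1,172,501.28; Unit PH1 1,510,221.01; Unit 2C 790,820.28.
Rounded to nearest $10: Unit 1B $1,906,370; Unit 3A $2,017,510; Unit 5B $1,172,500; Unit PH1 $1,510,220; Unit 2C $790,820. Sum = $7,397,420.
Rounded total matches; no reconciliation needed.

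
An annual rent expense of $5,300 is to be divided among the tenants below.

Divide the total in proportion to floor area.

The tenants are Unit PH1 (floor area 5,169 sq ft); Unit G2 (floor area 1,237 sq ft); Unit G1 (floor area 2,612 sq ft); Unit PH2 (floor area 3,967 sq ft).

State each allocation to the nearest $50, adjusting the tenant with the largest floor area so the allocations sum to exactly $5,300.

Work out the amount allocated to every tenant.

Unit PH1: $2,150 · Unit G2: $500 · Unit G1: $1,050 · Unit PH2: $1,600

Total floor area = 12,985.
Pro-rata amounts: Unit PH1 5,169/12,985 × $5,300 = 2,109.80; Unit G2 1,237/12,985 × $5,300 = 504.90; Unit G1 2,612/12,985 × $5,300 = 1,066.12; Unit PH2 3,967/12,985 × $5,300 = 1,619.18.
Rounded to nearest $50: Unit PH1 $2,100; Unit G2 $500; Unit G1 $1,050; Unit PH2 $1,600. Sum = $5,250.
Difference $5,300 − $5,250 = +$50 applied to largest floor area (Unit PH1): Unit PH1 becomes $2,150.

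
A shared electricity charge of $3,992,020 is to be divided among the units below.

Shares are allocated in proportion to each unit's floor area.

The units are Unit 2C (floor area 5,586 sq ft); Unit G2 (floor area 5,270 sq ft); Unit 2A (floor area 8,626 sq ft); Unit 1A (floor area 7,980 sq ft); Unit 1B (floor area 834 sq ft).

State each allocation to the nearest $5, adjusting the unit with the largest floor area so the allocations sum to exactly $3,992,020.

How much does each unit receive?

Floor area total: 28,296.
Unrounded shares: Unit 2C 5,586/28,296 × $3,992,020 = 788,076.89; Unit G2 5,270/28,296 × $3,992,020 = 743,495.38; Unit 2A 8,626/28,296 × $3,992,020 = 1,216,962.27; Unit 1A 7,980/28,296 × $3,992,020 = 1,125,824.13; Unit 1B 834/28,296 × $3,992,020 = 117,661.32.
At nearest $5: Unit 2C $788,075; Unit G2 $743,495; Unit 2A $1,216,960; Unit 1A $1,125,825; Unit 1B $117,660. Sum = $3,992,015.
Difference $3,992,020 − $3,992,015 = +$5 applied to largest floor area (Unit 2A): Unit 2A becomes $1,216,965.

Unit 2C: $788,075; Unit G2: $743,495; Unit 2A: $1,216,965; Unit 1A: $1,125,825; Unit 1B: $117,660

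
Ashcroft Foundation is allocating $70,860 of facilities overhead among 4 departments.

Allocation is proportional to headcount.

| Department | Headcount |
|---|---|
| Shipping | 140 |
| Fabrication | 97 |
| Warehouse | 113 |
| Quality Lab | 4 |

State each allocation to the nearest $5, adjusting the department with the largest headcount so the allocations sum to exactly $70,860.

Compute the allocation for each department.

Total headcount = 140 + 97 + 113 + 4 = 354.
Raw shares: Shipping 28,023.73; Fabrication 19,416.44; Warehouse 22,619.15; Quality Lab 800.68.
Rounded to nearest $5: Shipping $28,025; Fabrication $19,415; Warehouse $22,620; Quality Lab $800. Sum = $70,860.
Rounded total matches; no reconciliation needed.

Shipping: $28,025 | Fabrication: $19,415 | Warehouse: $22,620 | Quality Lab: $800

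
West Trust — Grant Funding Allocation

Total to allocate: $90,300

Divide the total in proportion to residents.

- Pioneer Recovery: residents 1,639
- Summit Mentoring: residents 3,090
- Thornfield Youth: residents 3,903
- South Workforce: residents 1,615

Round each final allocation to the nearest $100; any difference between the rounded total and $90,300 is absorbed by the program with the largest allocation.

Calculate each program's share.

Total residents = 10,247.
Raw shares: Pioneer Recovery 1,639/10,247 × $90,300 = 14,443.42; Summit Mentoring 3,090/10,247 × $90,300 = 27,230.12; Thornfield Youth 3,903/10,247 × $90,300 = 34,394.54; South Workforce 1,615/10,247 × $90,300 = 14,231.92.
At nearest $100: Pioneer Recovery $14,400; Summit Mentoring $27,200; Thornfield Youth $34,400; South Workforce $14,200. Sum = $90,200.
Difference $90,300 − $90,200 = +$100 applied to largest allocation (Thornfield Youth): Thornfield Youth becomes $34,500.

Pioneer Recovery: $14,400; Summit Mentoring: $27,200; Thornfield Youth: $34,500; South Workforce: $14,200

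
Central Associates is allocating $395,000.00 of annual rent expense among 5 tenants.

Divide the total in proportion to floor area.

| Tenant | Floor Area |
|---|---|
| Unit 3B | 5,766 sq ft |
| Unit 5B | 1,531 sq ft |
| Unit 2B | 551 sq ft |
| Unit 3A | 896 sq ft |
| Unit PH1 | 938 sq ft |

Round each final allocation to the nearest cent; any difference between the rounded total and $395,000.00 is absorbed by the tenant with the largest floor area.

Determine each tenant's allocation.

Sum of floor area: 5,766 + 1,531 + 551 + 896 + 938 = 9,682.
Raw shares: Unit 3B 235,237.5542; Unit 5B 62,460.7519; Unit 2B 22,479.3431; Unit 3A 36,554.4309; Unit PH1 38,267.9199.
At nearest cent: Unit 3B $235,237.55; Unit 5B $62,460.75; Unit 2B $22,479.34; Unit 3A $36,554.43; Unit PH1 $38,267.92. Sum = $394,999.99.
Difference $395,000.00 − $394,999.99 = +$0.01 applied to largest floor area (Unit 3B): Unit 3B becomes $235,237.56.

Unit 3B: $235,237.56 · Unit 5B: $62,460.75 · Unit 2B: $22,479.34 · Unit 3A: $36,554.43 · Unit PH1: $38,267.92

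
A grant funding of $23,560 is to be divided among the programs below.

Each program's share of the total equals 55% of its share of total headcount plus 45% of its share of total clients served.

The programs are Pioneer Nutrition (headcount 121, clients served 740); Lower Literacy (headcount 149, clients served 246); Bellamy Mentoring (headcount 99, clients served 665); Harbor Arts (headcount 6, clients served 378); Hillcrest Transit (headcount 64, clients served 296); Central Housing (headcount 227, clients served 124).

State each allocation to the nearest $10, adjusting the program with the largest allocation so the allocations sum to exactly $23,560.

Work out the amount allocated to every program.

Pioneer Nutrition: $5,560 | Lower Literacy: $3,960 | Bellamy Mentoring: $4,810 | Harbor Arts: $1,750 | Hillcrest Transit: $2,530 | Central Housing: $4,950

Headcount total 666; clients served total 2,449.
Blended shares (55% headcount + 45% clients served): Pioneer Nutrition 0.2359; Lower Literacy 0.1683; Bellamy Mentoring 0.2039; Harbor Arts 0.0744; Hillcrest Transit 0.1072; Central Housing 0.2102.
Unrounded shares: Pioneer Nutrition 5,557.78; Lower Literacy 3,963.97; Bellamy Mentoring 4,805.05; Harbor Arts 1,753.14; Hillcrest Transit 2,526.63; Central Housing 4,953.43.
After rounding ($10): Pioneer Nutrition $5,560; Lower Literacy $3,960; Bellamy Mentoring $4,810; Harbor Arts $1,750; Hillcrest Transit $2,530; Central Housing $4,950. Sum = $23,560.
Rounded total matches; no reconciliation needed.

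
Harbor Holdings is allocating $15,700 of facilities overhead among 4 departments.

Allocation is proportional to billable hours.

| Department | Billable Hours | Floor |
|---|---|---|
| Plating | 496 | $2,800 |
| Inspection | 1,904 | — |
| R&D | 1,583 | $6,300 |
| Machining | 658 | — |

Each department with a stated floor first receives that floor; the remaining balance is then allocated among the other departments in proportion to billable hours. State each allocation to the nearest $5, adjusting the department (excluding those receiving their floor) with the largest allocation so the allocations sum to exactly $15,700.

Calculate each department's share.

Minimums first: Plating $2,800; R&D $6,300. Remaining pool $6,600.
Remaining pool split over remaining billable hours 2,562: Inspection 4,904.92 → $4,905; Machining 1,695.08 → $1,695.

Plating: $2,800 · Inspection: $4,905 · R&D: $6,300 · Machining: $1,695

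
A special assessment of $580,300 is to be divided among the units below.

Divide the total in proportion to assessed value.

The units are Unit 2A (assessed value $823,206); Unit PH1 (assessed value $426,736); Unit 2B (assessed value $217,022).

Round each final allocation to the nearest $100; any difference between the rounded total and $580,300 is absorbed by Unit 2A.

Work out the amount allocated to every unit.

Assessed value total: 1,466,964.
Proportional shares: Unit 2A 823,206/1,466,964 × $580,300 = 325,642.92; Unit PH1 426,736/1,466,964 × $580,300 = 168,807.76; Unit 2B 217,022/1,466,964 × $580,300 = 85,849.32.
At nearest $100: Unit 2A $325,600; Unit PH1 $168,800; Unit 2B $85,800. Sum = $580,200.
Difference $580,300 − $580,200 = +$100 applied to Unit 2A: Unit 2A becomes $325,700.

Unit 2A: $325,700; Unit PH1: $168,800; Unit 2B: $85,800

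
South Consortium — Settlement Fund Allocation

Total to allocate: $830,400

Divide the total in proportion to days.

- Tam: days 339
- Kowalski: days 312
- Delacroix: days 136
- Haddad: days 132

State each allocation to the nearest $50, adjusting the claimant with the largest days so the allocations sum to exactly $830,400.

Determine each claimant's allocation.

Tam: $306,350; Kowalski: $281,900; Delacroix: $122,900; Haddad: $119,250

Days total: 919.
Proportional shares: Tam 339/919 × $830,400 = 306,317.30; Kowalski 312/919 × $830,400 = 281,920.35; Delacroix 136/919 × $830,400 = 122,888.36; Haddad 132/919 × $830,400 = 119,273.99.
Rounded to nearest $50: Tam $306,300; Kowalski $281,900; Delacroix $122,900; Haddad $119,250. Sum = $830,350.
Difference $830,400 − $830,350 = +$50 applied to largest days (Tam): Tam becomes $306,350.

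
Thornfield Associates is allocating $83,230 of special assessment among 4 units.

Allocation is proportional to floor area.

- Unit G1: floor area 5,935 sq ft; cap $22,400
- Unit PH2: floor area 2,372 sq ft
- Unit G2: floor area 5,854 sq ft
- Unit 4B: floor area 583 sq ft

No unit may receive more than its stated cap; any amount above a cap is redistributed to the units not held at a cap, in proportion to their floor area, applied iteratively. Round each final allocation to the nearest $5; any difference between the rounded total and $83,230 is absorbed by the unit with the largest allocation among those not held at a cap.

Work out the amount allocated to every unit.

Combined floor area = 14,744.
Unconstrained shares: Unit G1 33,503.12; Unit PH2 13,389.96; Unit G2 33,045.88; Unit 4B 3,291.04.
Cap binds for Unit G1 ($22,400); balance $60,830 reallocated over remaining floor area 8,809.
Redistributed shares: Unit PH2 16,379.70 → $16,380; Unit G2 40,424.43 → $40,425; Unit 4B 4,025.87 → $4,025.

Unit G1: $22,400 | Unit PH2: $16,380 | Unit G2: $40,425 | Unit 4B: $4,025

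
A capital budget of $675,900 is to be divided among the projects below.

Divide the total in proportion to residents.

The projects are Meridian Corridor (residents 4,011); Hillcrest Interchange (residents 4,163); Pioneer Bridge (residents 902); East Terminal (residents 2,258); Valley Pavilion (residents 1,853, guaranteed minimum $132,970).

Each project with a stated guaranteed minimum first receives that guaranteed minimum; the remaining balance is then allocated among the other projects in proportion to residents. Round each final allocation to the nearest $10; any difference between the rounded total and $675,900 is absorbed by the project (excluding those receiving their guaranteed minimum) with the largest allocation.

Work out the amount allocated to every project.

Meridian Corridor: $192,140; Hillcrest Interchange: $199,420; Pioneer Bridge: $43,210; East Terminal: $108,160; Valley Pavilion: $132,970

Guaranteed amounts: Valley Pavilion $132,970. Residual $542,930.
Residual split over remaining residents 11,334: Meridian Corridor 192,138.01 → $192,140; Hillcrest Interchange 199,419.23 → $199,420; Pioneer Bridge 43,208.30 → $43,210; East Terminal 108,164.46 → $108,160.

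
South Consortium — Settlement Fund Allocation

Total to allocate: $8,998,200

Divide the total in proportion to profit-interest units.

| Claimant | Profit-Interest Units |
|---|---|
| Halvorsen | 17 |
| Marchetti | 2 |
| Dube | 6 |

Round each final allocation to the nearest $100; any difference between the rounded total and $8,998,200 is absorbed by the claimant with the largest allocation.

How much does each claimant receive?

Halvorsen: $6,118,700 | Marchetti: $719,900 | Dube: $2,159,600

Total profit-interest units = 25.
Raw shares: Halvorsen 17/25 × $8,998,200 = 6,118,776.00; Marchetti 2/25 × $8,998,200 = 719,856.00; Dube 6/25 × $8,998,200 = 2,159,568.00.
After rounding ($100): Halvorsen $6,118,800; Marchetti $719,900; Dube $2,159,600. Sum = $8,998,300.
Difference $8,998,200 − $8,998,300 = −$100 applied to largest allocation (Halvorsen): Halvorsen becomes $6,118,700.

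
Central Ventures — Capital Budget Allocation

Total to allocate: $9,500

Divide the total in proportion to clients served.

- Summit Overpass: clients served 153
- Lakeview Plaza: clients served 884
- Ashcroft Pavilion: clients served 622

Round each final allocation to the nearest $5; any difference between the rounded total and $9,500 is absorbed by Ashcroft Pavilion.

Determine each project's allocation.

Sum of clients served: 1,659.
Pro-rata amounts: Summit Overpass 153/1,659 × $9,500 = 876.13; Lakeview Plaza 884/1,659 × $9,500 = 5,062.09; Ashcroft Pavilion 622/1,659 × $9,500 = 3,561.78.
After rounding ($5): Summit Overpass $875; Lakeview Plaza $5,060; Ashcroft Pavilion $3,560. Sum = $9,495.
Difference $9,500 − $9,495 = +$5 applied to Ashcroft Pavilion: Ashcroft Pavilion becomes $3,565.

Summit Overpass: $875; Lakeview Plaza: $5,060; Ashcroft Pavilion: $3,565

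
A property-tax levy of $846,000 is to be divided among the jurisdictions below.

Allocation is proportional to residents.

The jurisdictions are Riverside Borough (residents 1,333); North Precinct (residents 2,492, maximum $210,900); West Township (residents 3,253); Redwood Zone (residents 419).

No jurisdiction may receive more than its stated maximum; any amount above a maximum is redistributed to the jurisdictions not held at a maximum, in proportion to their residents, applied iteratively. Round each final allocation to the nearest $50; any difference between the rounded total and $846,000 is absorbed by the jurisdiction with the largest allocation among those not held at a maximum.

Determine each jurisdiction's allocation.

Riverside Borough: $169,150 | North Precinct: $210,900 | West Township: $412,800 | Redwood Zone: $53,150

Combined residents = 7,497.
Proportional shares (ignoring caps): Riverside Borough 150,422.57; North Precinct 281,210.08; West Township 367,085.23; Redwood Zone 47,282.11.
Cap binds for North Precinct ($210,900); balance $635,100 reallocated over remaining residents 5,005.
Shares after redistribution: Riverside Borough 169,148.51 → $169,150; West Township 412,783.28 → $412,800; Redwood Zone 53,168.21 → $53,150.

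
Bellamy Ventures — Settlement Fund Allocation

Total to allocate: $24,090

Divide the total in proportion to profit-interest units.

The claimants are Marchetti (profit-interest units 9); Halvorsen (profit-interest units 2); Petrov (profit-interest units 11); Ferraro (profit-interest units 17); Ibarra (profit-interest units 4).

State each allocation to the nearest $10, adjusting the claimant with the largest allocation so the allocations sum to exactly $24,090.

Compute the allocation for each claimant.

Marchetti: $5,040 · Halvorsen: $1,120 · Petrov: $6,160 · Ferraro: $9,530 · Ibarra: $2,240

Total profit-interest units = 43.
Unrounded shares: Marchetti 9/43 × $24,090 = 5,042.09; Halvorsen 2/43 × $24,090 = 1,120.47; Petrov 11/43 × $24,090 = 6,162.56; Ferraro 17/43 × $24,090 = 9,523.95; Ibarra 4/43 × $24,090 = 2,240.93.
After rounding ($10): Marchetti $5,040; Halvorsen $1,120; Petrov $6,160; Ferraro $9,520; Ibarra $2,240. Sum = $24,080.
Difference $24,090 − $24,080 = +$10 applied to largest allocation (Ferraro): Ferraro becomes $9,530.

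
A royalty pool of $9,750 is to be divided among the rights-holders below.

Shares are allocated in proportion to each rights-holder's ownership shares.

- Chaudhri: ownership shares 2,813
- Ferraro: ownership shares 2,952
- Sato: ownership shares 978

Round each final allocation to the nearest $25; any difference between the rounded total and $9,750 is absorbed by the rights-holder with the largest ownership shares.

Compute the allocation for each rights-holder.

Sum of ownership shares: 6,743.
Pro-rata amounts: Chaudhri 2,813/6,743 × $9,750 = 4,067.44; Ferraro 2,952/6,743 × $9,750 = 4,268.43; Sato 978/6,743 × $9,750 = 1,414.13.
After rounding ($25): Chaudhri $4,075; Ferraro $4,275; Sato $1,425. Sum = $9,775.
Difference $9,750 − $9,775 = −$25 applied to largest ownership shares (Ferraro): Ferraro becomes $4,250.

Chaudhri: $4,075 · Ferraro: $4,250 · Sato: $1,425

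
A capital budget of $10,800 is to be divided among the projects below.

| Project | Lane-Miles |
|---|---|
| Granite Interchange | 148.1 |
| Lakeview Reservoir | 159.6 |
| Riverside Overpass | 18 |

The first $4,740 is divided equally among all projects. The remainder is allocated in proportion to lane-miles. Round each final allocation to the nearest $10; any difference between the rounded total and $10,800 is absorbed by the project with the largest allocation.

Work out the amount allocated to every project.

$4,740 shared equally gives $1,580 per project.
Remainder $6,060 by lane-miles (total 325.7): Granite Interchange 2,755.56 → $2,760; Lakeview Reservoir 2,969.53 → $2,970; Riverside Overpass 334.91 → $330.
Totals: Granite Interchange $1,580 + $2,760 = $4,340; Lakeview Reservoir $1,580 + $2,970 = $4,550; Riverside Overpass $1,580 + $330 = $1,910.

Granite Interchange: $4,340 | Lakeview Reservoir: $4,550 | Riverside Overpass: $1,910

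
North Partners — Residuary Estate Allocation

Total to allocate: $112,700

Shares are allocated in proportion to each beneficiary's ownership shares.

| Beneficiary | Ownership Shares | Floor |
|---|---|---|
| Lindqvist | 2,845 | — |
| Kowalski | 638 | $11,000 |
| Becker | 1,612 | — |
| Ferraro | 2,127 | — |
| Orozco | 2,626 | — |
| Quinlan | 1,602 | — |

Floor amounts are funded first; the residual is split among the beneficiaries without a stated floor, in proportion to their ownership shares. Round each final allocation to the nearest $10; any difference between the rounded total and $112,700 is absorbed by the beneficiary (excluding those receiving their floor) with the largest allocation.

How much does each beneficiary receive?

Fund the minimums — Kowalski $11,000. Residual $101,700.
Residual split over remaining ownership shares 10,812: Lindqvist 26,760.68 → $26,760; Becker 15,162.82 → $15,160; Ferraro 20,007.02 → $20,010; Orozco 24,700.72 → $24,700; Quinlan 15,068.76 → $15,070.

Lindqvist: $26,760 · Kowalski: $11,000 · Becker: $15,160 · Ferraro: $20,010 · Orozco: $24,700 · Quinlan: $15,070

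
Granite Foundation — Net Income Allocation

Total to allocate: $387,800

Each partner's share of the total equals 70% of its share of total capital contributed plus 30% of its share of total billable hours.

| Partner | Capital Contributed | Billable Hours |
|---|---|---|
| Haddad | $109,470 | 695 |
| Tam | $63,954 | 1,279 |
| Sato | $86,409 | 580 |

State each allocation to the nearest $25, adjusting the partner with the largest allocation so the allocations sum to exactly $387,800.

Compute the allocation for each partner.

Haddad: $146,025; Tam: $125,075; Sato: $116,700

Totals — capital contributed 259,833, billable hours 2,554.
Combined weights (70% capital contributed + 30% billable hours): Haddad 0.3766; Tam 0.3225; Sato 0.3009.
Pro-rata amounts: Haddad 146,027.25; Tam 125,076.92; Sato 116,695.83.
At nearest $25: Haddad $146,025; Tam $125,075; Sato $116,700. Sum = $387,800.
No rounding difference to absorb.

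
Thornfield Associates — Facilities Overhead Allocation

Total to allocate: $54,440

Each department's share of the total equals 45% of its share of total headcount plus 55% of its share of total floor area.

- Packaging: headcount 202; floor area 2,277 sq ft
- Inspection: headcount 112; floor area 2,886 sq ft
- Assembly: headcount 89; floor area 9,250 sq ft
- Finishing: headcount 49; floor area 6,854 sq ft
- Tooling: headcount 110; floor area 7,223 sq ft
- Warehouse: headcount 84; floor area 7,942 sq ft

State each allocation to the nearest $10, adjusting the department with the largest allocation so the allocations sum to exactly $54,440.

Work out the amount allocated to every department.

Totals — headcount 646, floor area 36,432.
Composite weights (45% headcount + 55% floor area): Packaging 0.1751; Inspection 0.1216; Assembly 0.2016; Finishing 0.1376; Tooling 0.1857; Warehouse 0.1784.
Unrounded shares: Packaging 9,531.74; Inspection 6,619.22; Assembly 10,977.32; Finishing 7,491.24; Tooling 10,107.78; Warehouse 9,712.71.
After rounding ($10): Packaging $9,530; Inspection $6,620; Assembly $10,980; Finishing $7,490; Tooling $10,110; Warehouse $9,710. Sum = $54,440.
Sum already equals the total — no adjustment.

Packaging: $9,530; Inspection: $6,620; Assembly: $10,980; Finishing: $7,490; Tooling: $10,110; Warehouse: $9,710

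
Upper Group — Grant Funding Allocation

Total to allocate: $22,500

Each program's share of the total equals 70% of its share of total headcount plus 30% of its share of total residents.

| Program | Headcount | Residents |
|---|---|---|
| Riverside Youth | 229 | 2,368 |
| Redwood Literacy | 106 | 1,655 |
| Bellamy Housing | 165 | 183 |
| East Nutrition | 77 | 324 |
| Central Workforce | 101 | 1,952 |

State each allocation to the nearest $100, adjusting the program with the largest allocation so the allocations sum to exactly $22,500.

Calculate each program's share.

Headcount total 678; residents total 6,482.
Composite weights (70% headcount + 30% residents): Riverside Youth 0.3460; Redwood Literacy 0.1860; Bellamy Housing 0.1788; East Nutrition 0.0945; Central Workforce 0.1946.
Proportional shares: Riverside Youth 7,785.60; Redwood Literacy 4,185.82; Bellamy Housing 4,023.53; East Nutrition 2,126.11; Central Workforce 4,378.94.
At nearest $100: Riverside Youth $7,800; Redwood Literacy $4,200; Bellamy Housing $4,000; East Nutrition $2,100; Central Workforce $4,400. Sum = $22,500.
No rounding difference to absorb.

Riverside Youth: $7,800 · Redwood Literacy: $4,200 · Bellamy Housing: $4,000 · East Nutrition: $2,100 · Central Workforce: $4,400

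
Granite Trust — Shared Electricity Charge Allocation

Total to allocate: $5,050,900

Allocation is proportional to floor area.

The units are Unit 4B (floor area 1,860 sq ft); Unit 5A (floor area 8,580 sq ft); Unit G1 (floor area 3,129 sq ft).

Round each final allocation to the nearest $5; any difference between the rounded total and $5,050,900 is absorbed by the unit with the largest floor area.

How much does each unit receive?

Unit 4B: $692,365 · Unit 5A: $3,193,800 · Unit G1: $1,164,735

Total floor area = 1,860 + 8,580 + 3,129 = 13,569.
Unrounded shares: Unit 4B 692,363.03; Unit 5A 3,193,803.67; Unit G1 1,164,733.30.
Rounded to nearest $5: Unit 4B $692,365; Unit 5A $3,193,805; Unit G1 $1,164,735. Sum = $5,050,905.
Difference $5,050,900 − $5,050,905 = −$5 applied to largest floor area (Unit 5A): Unit 5A becomes $3,193,800.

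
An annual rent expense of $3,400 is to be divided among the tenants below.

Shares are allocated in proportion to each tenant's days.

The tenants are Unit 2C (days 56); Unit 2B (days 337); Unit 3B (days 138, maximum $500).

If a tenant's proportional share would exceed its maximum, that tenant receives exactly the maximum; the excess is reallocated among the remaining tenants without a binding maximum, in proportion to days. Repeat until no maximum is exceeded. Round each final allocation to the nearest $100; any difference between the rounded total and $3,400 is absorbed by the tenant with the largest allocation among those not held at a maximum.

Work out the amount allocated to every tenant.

Sum of days: 531.
Unconstrained shares: Unit 2C 358.57; Unit 2B 2,157.82; Unit 3B 883.62.
Held at cap: Unit 3B ($500); balance $2,900 reallocated over remaining days 393.
Shares after redistribution: Unit 2C 413.23 → $400; Unit 2B 2,486.77 → $2,500.

Unit 2C: $400 · Unit 2B: $2,500 · Unit 3B: $500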